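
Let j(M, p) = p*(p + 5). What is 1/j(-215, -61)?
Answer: 1/3416 ≈ 0.00029274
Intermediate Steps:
j(M, p) = p*(5 + p)
1/j(-215, -61) = 1/(-61*(5 - 61)) = 1/(-61*(-56)) = 1/3416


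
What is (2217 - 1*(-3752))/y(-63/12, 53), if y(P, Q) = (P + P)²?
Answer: 23876/441 ≈ 54.141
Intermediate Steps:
y(P, Q) = 4*P² (y(P, Q) = (2*P)² = 4*P²)
(2217 - 1*(-3752))/y(-63/12, 53) = (2217 - 1*(-3752))/((4*(-63/12)²)) = (2217 + 3752)/((4*(-63*1/12)²)) = 5969/((4*(-21/4)²)) = 5969/((4*(441/16))) = 5969/(441/4) = 5969*(4/441) = 23876/441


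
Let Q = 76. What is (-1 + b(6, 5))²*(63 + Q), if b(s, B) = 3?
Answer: 556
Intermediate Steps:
(-1 + b(6, 5))²*(63 + Q) = (-1 + 3)²*(63 + 76) = 2²*139 = 4*139 = 556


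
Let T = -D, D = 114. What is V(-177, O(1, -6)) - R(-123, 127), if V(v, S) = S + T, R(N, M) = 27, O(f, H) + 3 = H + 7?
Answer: -143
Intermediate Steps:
O(f, H) = 4 + H (O(f, H) = -3 + (H + 7) = -3 + (7 + H) = 4 + H)
T = -114 (T = -1*114 = -114)
V(v, S) = -114 + S (V(v, S) = S - 114 = -114 + S)
V(-177, O(1, -6)) - R(-123, 127) = (-114 + (4 - 6)) - 1*27 = (-114 - 2) - 27 = -116 - 27 = -143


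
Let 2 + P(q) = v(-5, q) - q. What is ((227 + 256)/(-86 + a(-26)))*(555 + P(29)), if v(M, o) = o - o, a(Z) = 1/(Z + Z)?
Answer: -626704/213 ≈ -2942.3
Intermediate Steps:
a(Z) = 1/(2*Z)
v(M, o) = 0
P(q) = -2 - q (P(q) = -2 + (0 - q) = -2 - q)
((227 + 256)/(-86 + a(-26)))*(555 + P(29)) = ((227 + 256)/(-86 + (½)/(-26)))*(555 + (-2 - 1*29)) = (483/(-86 + (½)*(-1/26)))*(555 + (-2 - 29)) = (483/(-86 - 1/52))*(555 - 31) = (483/(-4473/52))*524 = (483*(-52/4473))*524 = -1196/213*524 = -626704/213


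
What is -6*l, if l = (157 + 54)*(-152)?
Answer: 192432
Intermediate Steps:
l = -32072 (l = 211*(-152) = -32072)
-6*l = -6*(-32072) = 192432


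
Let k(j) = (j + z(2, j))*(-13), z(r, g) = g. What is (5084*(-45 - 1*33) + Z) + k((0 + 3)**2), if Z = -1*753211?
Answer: -1149997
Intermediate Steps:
k(j) = -26*j (k(j) = (j + j)*(-13) = (2*j)*(-13) = -26*j)
Z = -753211
(5084*(-45 - 1*33) + Z) + k((0 + 3)**2) = (5084*(-45 - 1*33) - 753211) - 26*(0 + 3)**2 = (5084*(-45 - 33) - 753211) - 26*3**2 = (5084*(-78) - 753211) - 26*9 = (-396552 - 753211) - 234 = -1149763 - 234 = -1149997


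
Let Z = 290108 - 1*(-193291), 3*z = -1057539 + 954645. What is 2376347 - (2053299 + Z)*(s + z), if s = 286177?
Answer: -638938579195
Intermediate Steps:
z = -34298 (z = (-1057539 + 954645)/3 = (⅓)*(-102894) = -34298)
Z = 483399 (Z = 290108 + 193291 = 483399)
2376347 - (2053299 + Z)*(s + z) = 2376347 - (2053299 + 483399)*(286177 - 34298) = 2376347 - 2536698*251879 = 2376347 - 1*638940955542 = 2376347 - 638940955542 = -638938579195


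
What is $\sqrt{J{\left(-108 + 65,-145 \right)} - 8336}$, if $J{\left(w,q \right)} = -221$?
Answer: $i \sqrt{8557} \approx 92.504 i$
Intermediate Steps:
$\sqrt{J{\left(-108 + 65,-145 \right)} - 8336} = \sqrt{-221 - 8336} = \sqrt{-8557} = i \sqrt{8557}$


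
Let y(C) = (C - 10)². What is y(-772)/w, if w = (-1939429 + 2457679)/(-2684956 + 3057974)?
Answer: 114054729716/259125 ≈ 4.4015e+5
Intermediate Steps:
y(C) = (-10 + C)²
w = 259125/186509 (w = 518250/373018 = 518250*(1/373018) = 259125/186509 ≈ 1.3893)
y(-772)/w = (-10 - 772)²/(259125/186509) = (-782)²*(186509/259125) = 611524*(186509/259125) = 114054729716/259125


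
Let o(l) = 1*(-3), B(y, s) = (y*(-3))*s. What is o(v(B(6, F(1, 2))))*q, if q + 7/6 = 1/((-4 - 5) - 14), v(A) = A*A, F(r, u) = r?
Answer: 167/46 ≈ 3.6304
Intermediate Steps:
B(y, s) = -3*s*y (B(y, s) = (-3*y)*s = -3*s*y)
v(A) = A²
o(l) = -3
q = -167/138 (q = -7/6 + 1/((-4 - 5) - 14) = -7/6 + 1/(-9 - 14) = -7/6 + 1/(-23) = -7/6 - 1/23 = -167/138 ≈ -1.2101)
o(v(B(6, F(1, 2))))*q = -3*(-167/138) = 167/46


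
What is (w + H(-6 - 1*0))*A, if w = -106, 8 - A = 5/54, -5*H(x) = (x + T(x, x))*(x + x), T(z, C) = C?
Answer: -143899/135 ≈ -1065.9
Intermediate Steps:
H(x) = -4*x²/5 (H(x) = -(x + x)*(x + x)/5 = -2*x*2*x/5 = -4*x²/5)
A = 427/54 (A = 8 - 5/54 = 427/54 ≈ 7.9074)
(w + H(-6 - 1*0))*A = (-106 - 4*(-6 - 1*0)²/5)*(427/54) = (-106 - 4*(-6 + 0)²/5)*(427/54) = (-106 - ⅘*(-6)²)*(427/54) = (-106 - ⅘*36)*(427/54) = (-106 - 144/5)*(427/54) = -674/5*427/54 = -143899/135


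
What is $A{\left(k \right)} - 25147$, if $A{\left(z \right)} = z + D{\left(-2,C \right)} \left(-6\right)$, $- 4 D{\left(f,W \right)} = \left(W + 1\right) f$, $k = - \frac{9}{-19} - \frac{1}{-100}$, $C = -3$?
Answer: $- \frac{47766981}{1900} \approx -25141.0$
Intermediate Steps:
$k = \frac{919}{1900}$ ($k = \left(-9\right) \left(- \frac{1}{19}\right) - - \frac{1}{100} = \frac{9}{19} + \frac{1}{100} = \frac{919}{1900} \approx 0.48368$)
$D{\left(f,W \right)} = - \frac{f \left(1 + W\right)}{4}$ ($D{\left(f,W \right)} = - \frac{\left(W + 1\right) f}{4} = - \frac{\left(1 + W\right) f}{4} = - \frac{f \left(1 + W\right)}{4}$)
$A{\left(z \right)} = 6 + z$ ($A{\left(z \right)} = z + \left(- \frac{1}{4}\right) \left(-2\right) \left(1 - 3\right) \left(-6\right) = z + \left(- \frac{1}{4}\right) \left(-2\right) \left(-2\right) \left(-6\right) = z - -6 = z + 6 = 6 + z$)
$A{\left(k \right)} - 25147 = \left(6 + \frac{919}{1900}\right) - 25147 = \frac{12319}{1900} - 25147 = - \frac{47766981}{1900}$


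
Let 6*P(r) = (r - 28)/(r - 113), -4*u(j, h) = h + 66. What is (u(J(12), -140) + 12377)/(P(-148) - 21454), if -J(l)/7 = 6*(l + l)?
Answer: -19411353/33596788 ≈ -0.57777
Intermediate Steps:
J(l) = -84*l (J(l) = -42*(l + l) = -42*2*l = -84*l)
u(j, h) = -33/2 - h/4 (u(j, h) = -(h + 66)/4 = -(66 + h)/4 = -33/2 - h/4)
P(r) = (-28 + r)/(6*(-113 + r)) (P(r) = ((r - 28)/(r - 113))/6 = ((-28 + r)/(-113 + r))/6 = (-28 + r)/(6*(-113 + r)))
(u(J(12), -140) + 12377)/(P(-148) - 21454) = ((-33/2 - 1/4*(-140)) + 12377)/((-28 - 148)/(6*(-113 - 148)) - 21454) = ((-33/2 + 35) + 12377)/((1/6)*(-176)/(-261) - 21454) = (37/2 + 12377)/((1/6)*(-1/261)*(-176) - 21454) = 24791/(2*(88/783 - 21454)) = 24791/(2*(-16798394/783)) = (24791/2)*(-783/16798394) = -19411353/33596788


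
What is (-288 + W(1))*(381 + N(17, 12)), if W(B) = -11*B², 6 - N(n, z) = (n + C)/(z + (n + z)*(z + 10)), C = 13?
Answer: -578496/5 ≈ -1.1570e+5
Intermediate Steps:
N(n, z) = 6 - (13 + n)/(z + (10 + z)*(n + z)) (N(n, z) = 6 - (n + 13)/(z + (n + z)*(z + 10)) = 6 - (13 + n)/(z + (n + z)*(10 + z)) = 6 - (13 + n)/(z + (10 + z)*(n + z)))
(-288 + W(1))*(381 + N(17, 12)) = (-288 - 11*1²)*(381 + (-13 + 6*12² + 59*17 + 66*12 + 6*17*12)/(12² + 10*17 + 11*12 + 17*12)) = (-288 - 11*1)*(381 + (-13 + 6*144 + 1003 + 792 + 1224)/(144 + 170 + 132 + 204)) = (-288 - 11)*(381 + (-13 + 864 + 1003 + 792 + 1224)/650) = -299*(381 + (1/650)*3870) = -299*(381 + 387/65) = -299*25152/65 = -578496/5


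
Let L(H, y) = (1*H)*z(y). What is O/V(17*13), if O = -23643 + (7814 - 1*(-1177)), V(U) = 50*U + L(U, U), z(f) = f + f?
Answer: -1221/9061 ≈ -0.13475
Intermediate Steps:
z(f) = 2*f
L(H, y) = 2*H*y (L(H, y) = (1*H)*(2*y) = H*(2*y) = 2*H*y)
V(U) = 2*U² + 50*U (V(U) = 50*U + 2*U*U = 50*U + 2*U² = 2*U² + 50*U)
O = -14652 (O = -23643 + (7814 + 1177) = -23643 + 8991 = -14652)
O/V(17*13) = -14652*1/(442*(25 + 17*13)) = -14652*1/(442*(25 + 221)) = -14652/(2*221*246) = -14652/108732 = -14652*1/108732 = -1221/9061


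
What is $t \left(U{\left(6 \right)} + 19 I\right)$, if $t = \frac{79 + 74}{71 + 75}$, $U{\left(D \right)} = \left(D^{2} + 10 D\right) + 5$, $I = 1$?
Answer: $\frac{9180}{73} \approx 125.75$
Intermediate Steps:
$U{\left(D \right)} = 5 + D^{2} + 10 D$
$t = \frac{153}{146} \approx 1.0479$
$t \left(U{\left(6 \right)} + 19 I\right) = \frac{153 \left(\left(5 + 6^{2} + 10 \cdot 6\right) + 19 \cdot 1\right)}{146} = \frac{153 \left(\left(5 + 36 + 60\right) + 19\right)}{146} = \frac{153 \left(101 + 19\right)}{146} = \frac{153}{146} \cdot 120 = \frac{9180}{73}$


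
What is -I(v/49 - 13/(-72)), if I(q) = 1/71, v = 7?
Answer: -1/71 ≈ -0.014085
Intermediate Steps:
I(q) = 1/71
-I(v/49 - 13/(-72)) = -1*1/71 = -1/71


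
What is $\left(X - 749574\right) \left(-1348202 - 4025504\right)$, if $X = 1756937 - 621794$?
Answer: $-2071934448714$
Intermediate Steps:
$X = 1135143$
$\left(X - 749574\right) \left(-1348202 - 4025504\right) = \left(1135143 - 749574\right) \left(-1348202 - 4025504\right) = 385569 \left(-5373706\right) = -2071934448714$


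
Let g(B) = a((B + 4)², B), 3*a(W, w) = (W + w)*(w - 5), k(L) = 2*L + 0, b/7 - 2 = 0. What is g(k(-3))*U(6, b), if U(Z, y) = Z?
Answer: 44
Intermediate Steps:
b = 14 (b = 14 + 7*0 = 14 + 0 = 14)
k(L) = 2*L
a(W, w) = (-5 + w)*(W + w)/3 (a(W, w) = ((W + w)*(w - 5))/3 = ((W + w)*(-5 + w))/3 = ((-5 + w)*(W + w))/3 = (-5 + w)*(W + w)/3)
g(B) = -5*B/3 - 5*(4 + B)²/3 + B²/3 + B*(4 + B)²/3 (g(B) = -5*(B + 4)²/3 - 5*B/3 + B²/3 + (B + 4)²*B/3 = -5*(4 + B)²/3 - 5*B/3 + B²/3 + (4 + B)²*B/3 = -5*(4 + B)²/3 - 5*B/3 + B²/3 + B*(4 + B)²/3 = -5*B/3 - 5*(4 + B)²/3 + B²/3 + B*(4 + B)²/3)
g(k(-3))*U(6, b) = (-80/3 - 58*(-3)/3 + (2*(-3))³/3 + 4*(2*(-3))²/3)*6 = (-80/3 - 29/3*(-6) + (⅓)*(-6)³ + (4/3)*(-6)²)*6 = (-80/3 + 58 + (⅓)*(-216) + (4/3)*36)*6 = (-80/3 + 58 - 72 + 48)*6 = (22/3)*6 = 44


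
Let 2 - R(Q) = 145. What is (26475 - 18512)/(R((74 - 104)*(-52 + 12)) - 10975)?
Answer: -7963/11118 ≈ -0.71623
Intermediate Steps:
R(Q) = -143 (R(Q) = 2 - 1*145 = 2 - 145 = -143)
(26475 - 18512)/(R((74 - 104)*(-52 + 12)) - 10975) = (26475 - 18512)/(-143 - 10975) = 7963/(-11118) = 7963*(-1/11118) = -7963/11118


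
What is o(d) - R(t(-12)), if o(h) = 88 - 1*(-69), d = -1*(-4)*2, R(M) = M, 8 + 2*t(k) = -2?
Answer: 162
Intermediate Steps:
t(k) = -5 (t(k) = -4 + (½)*(-2) = -4 - 1 = -5)
d = 8 (d = 4*2 = 8)
o(h) = 157 (o(h) = 88 + 69 = 157)
o(d) - R(t(-12)) = 157 - 1*(-5) = 157 + 5 = 162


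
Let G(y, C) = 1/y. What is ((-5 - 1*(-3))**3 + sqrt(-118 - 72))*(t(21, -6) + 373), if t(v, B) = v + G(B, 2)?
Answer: -9452/3 + 2363*I*sqrt(190)/6 ≈ -3150.7 + 5428.6*I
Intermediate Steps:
t(v, B) = v + 1/B
((-5 - 1*(-3))**3 + sqrt(-118 - 72))*(t(21, -6) + 373) = ((-5 - 1*(-3))**3 + sqrt(-118 - 72))*((21 + 1/(-6)) + 373) = ((-5 + 3)**3 + sqrt(-190))*((21 - 1/6) + 373) = ((-2)**3 + I*sqrt(190))*(125/6 + 373) = (-8 + I*sqrt(190))*(2363/6) = -9452/3 + 2363*I*sqrt(190)/6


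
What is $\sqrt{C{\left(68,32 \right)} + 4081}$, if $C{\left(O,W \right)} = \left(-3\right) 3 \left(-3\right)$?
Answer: $2 \sqrt{1027} \approx 64.094$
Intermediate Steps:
$C{\left(O,W \right)} = 27$ ($C{\left(O,W \right)} = \left(-9\right) \left(-3\right) = 27$)
$\sqrt{C{\left(68,32 \right)} + 4081} = \sqrt{27 + 4081} = \sqrt{4108} = 2 \sqrt{1027}$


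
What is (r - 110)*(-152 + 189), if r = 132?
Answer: 814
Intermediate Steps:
(r - 110)*(-152 + 189) = (132 - 110)*(-152 + 189) = 22*37 = 814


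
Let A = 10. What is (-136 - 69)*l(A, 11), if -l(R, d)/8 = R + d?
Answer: 34440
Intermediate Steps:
l(R, d) = -8*R - 8*d (l(R, d) = -8*(R + d) = -8*R - 8*d)
(-136 - 69)*l(A, 11) = (-136 - 69)*(-8*10 - 8*11) = -205*(-80 - 88) = -205*(-168) = 34440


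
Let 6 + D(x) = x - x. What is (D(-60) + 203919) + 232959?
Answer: 436872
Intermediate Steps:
D(x) = -6 (D(x) = -6 + (x - x) = -6 + 0 = -6)
(D(-60) + 203919) + 232959 = (-6 + 203919) + 232959 = 203913 + 232959 = 436872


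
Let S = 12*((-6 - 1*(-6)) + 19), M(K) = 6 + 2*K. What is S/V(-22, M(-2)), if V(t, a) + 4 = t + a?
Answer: -19/2 ≈ -9.5000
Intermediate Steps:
V(t, a) = -4 + a + t (V(t, a) = -4 + (t + a) = -4 + (a + t) = -4 + a + t)
S = 228 (S = 12*((-6 + 6) + 19) = 12*(0 + 19) = 12*19 = 228)
S/V(-22, M(-2)) = 228/(-4 + (6 + 2*(-2)) - 22) = 228/(-4 + (6 - 4) - 22) = 228/(-4 + 2 - 22) = 228/(-24) = 228*(-1/24) = -19/2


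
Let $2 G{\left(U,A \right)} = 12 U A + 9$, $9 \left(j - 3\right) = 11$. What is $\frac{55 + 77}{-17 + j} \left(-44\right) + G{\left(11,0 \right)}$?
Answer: $\frac{105579}{230} \approx 459.04$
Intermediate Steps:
$j = \frac{38}{9}$ ($j = 3 + \frac{1}{9} \cdot 11 = 3 + \frac{11}{9} = \frac{38}{9} \approx 4.2222$)
$G{\left(U,A \right)} = \frac{9}{2} + 6 A U$ ($G{\left(U,A \right)} = \frac{12 U A + 9}{2} = \frac{12 A U + 9}{2} = \frac{9 + 12 A U}{2} = \frac{9}{2} + 6 A U$)
$\frac{55 + 77}{-17 + j} \left(-44\right) + G{\left(11,0 \right)} = \frac{55 + 77}{-17 + \frac{38}{9}} \left(-44\right) + \left(\frac{9}{2} + 6 \cdot 0 \cdot 11\right) = \frac{132}{- \frac{115}{9}} \left(-44\right) + \left(\frac{9}{2} + 0\right) = 132 \left(- \frac{9}{115}\right) \left(-44\right) + \frac{9}{2} = \left(- \frac{1188}{115}\right) \left(-44\right) + \frac{9}{2} = \frac{52272}{115} + \frac{9}{2} = \frac{105579}{230}$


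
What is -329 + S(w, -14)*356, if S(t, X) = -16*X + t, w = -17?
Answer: 73363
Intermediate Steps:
S(t, X) = t - 16*X
-329 + S(w, -14)*356 = -329 + (-17 - 16*(-14))*356 = -329 + (-17 + 224)*356 = -329 + 207*356 = -329 + 73692 = 73363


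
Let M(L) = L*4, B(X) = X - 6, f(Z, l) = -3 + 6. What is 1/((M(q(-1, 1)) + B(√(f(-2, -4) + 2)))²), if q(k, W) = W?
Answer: (2 - √5)⁻² ≈ 17.944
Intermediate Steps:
f(Z, l) = 3
B(X) = -6 + X
M(L) = 4*L
1/((M(q(-1, 1)) + B(√(f(-2, -4) + 2)))²) = 1/((4*1 + (-6 + √(3 + 2)))²) = 1/((4 + (-6 + √5))²) = 1/((-2 + √5)²) = (-2 + √5)⁻²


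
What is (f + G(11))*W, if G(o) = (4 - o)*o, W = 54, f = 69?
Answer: -432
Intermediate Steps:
G(o) = o*(4 - o)
(f + G(11))*W = (69 + 11*(4 - 1*11))*54 = (69 + 11*(4 - 11))*54 = (69 + 11*(-7))*54 = (69 - 77)*54 = -8*54 = -432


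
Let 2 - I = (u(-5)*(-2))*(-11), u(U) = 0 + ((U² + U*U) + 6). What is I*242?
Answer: -297660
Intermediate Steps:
u(U) = 6 + 2*U² (u(U) = 0 + ((U² + U²) + 6) = 0 + (2*U² + 6) = 0 + (6 + 2*U²) = 6 + 2*U²)
I = -1230 (I = 2 - (6 + 2*(-5)²)*(-2)*(-11) = 2 - (6 + 2*25)*(-2)*(-11) = 2 - (6 + 50)*(-2)*(-11) = 2 - 56*(-2)*(-11) = 2 - (-112)*(-11) = 2 - 1*1232 = 2 - 1232 = -1230)
I*242 = -1230*242 = -297660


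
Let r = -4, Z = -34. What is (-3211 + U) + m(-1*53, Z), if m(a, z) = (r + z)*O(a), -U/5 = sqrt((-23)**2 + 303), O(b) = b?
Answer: -1197 - 40*sqrt(13) ≈ -1341.2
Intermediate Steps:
U = -40*sqrt(13) (U = -5*sqrt((-23)**2 + 303) = -5*sqrt(529 + 303) = -40*sqrt(13) ≈ -144.22)
m(a, z) = a*(-4 + z) (m(a, z) = (-4 + z)*a = a*(-4 + z))
(-3211 + U) + m(-1*53, Z) = (-3211 - 40*sqrt(13)) + (-1*53)*(-4 - 34) = (-3211 - 40*sqrt(13)) - 53*(-38) = (-3211 - 40*sqrt(13)) + 2014 = -1197 - 40*sqrt(13)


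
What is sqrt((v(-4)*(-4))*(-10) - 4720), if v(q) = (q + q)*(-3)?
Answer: 4*I*sqrt(235) ≈ 61.319*I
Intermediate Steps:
v(q) = -6*q (v(q) = (2*q)*(-3) = -6*q)
sqrt((v(-4)*(-4))*(-10) - 4720) = sqrt((-6*(-4)*(-4))*(-10) - 4720) = sqrt((24*(-4))*(-10) - 4720) = sqrt(-96*(-10) - 4720) = sqrt(960 - 4720) = sqrt(-3760) = 4*I*sqrt(235)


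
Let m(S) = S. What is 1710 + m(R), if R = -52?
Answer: 1658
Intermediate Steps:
1710 + m(R) = 1710 - 52 = 1658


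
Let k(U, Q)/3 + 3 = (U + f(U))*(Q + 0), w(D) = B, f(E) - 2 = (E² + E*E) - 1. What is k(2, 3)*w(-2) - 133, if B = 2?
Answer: 47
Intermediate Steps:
f(E) = 1 + 2*E² (f(E) = 2 + ((E² + E*E) - 1) = 2 + ((E² + E²) - 1) = 2 + (2*E² - 1) = 2 + (-1 + 2*E²) = 1 + 2*E²)
w(D) = 2
k(U, Q) = -9 + 3*Q*(1 + U + 2*U²) (k(U, Q) = -9 + 3*((U + (1 + 2*U²))*(Q + 0)) = -9 + 3*((1 + U + 2*U²)*Q) = -9 + 3*(Q*(1 + U + 2*U²)) = -9 + 3*Q*(1 + U + 2*U²))
k(2, 3)*w(-2) - 133 = (-9 + 3*3*2 + 3*3*(1 + 2*2²))*2 - 133 = (-9 + 18 + 3*3*(1 + 2*4))*2 - 133 = (-9 + 18 + 3*3*(1 + 8))*2 - 133 = (-9 + 18 + 3*3*9)*2 - 133 = (-9 + 18 + 81)*2 - 133 = 90*2 - 133 = 180 - 133 = 47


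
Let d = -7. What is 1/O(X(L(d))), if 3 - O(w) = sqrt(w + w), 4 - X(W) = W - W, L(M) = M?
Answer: 3 + 2*sqrt(2) ≈ 5.8284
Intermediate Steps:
X(W) = 4 (X(W) = 4 - (W - W) = 4 - 1*0 = 4 + 0 = 4)
O(w) = 3 - sqrt(2)*sqrt(w) (O(w) = 3 - sqrt(w + w) = 3 - sqrt(2*w) = 3 - sqrt(2)*sqrt(w))
1/O(X(L(d))) = 1/(3 - sqrt(2)*sqrt(4)) = 1/(3 - 1*sqrt(2)*2) = 1/(3 - 2*sqrt(2))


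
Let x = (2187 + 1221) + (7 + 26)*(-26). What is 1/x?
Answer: 1/2550 ≈ 0.00039216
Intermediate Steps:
x = 2550 (x = 3408 + 33*(-26) = 3408 - 858 = 2550)
1/x = 1/2550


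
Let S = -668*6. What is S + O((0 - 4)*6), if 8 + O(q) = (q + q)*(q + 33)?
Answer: -4448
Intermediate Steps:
O(q) = -8 + 2*q*(33 + q) (O(q) = -8 + (q + q)*(q + 33) = -8 + (2*q)*(33 + q) = -8 + 2*q*(33 + q))
S = -4008
S + O((0 - 4)*6) = -4008 + (-8 + 2*((0 - 4)*6)² + 66*((0 - 4)*6)) = -4008 + (-8 + 2*(-4*6)² + 66*(-4*6)) = -4008 + (-8 + 2*(-24)² + 66*(-24)) = -4008 + (-8 + 2*576 - 1584) = -4008 + (-8 + 1152 - 1584) = -4008 - 440 = -4448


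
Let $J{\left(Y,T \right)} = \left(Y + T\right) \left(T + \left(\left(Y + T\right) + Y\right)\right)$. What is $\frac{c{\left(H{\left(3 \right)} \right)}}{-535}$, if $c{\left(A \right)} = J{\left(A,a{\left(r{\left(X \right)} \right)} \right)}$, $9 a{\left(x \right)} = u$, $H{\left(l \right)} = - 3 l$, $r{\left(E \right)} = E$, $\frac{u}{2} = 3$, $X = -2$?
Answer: $- \frac{250}{963} \approx -0.25961$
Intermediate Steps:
$u = 6$ ($u = 2 \cdot 3 = 6$)
$a{\left(x \right)} = \frac{2}{3}$ ($a{\left(x \right)} = \frac{1}{9} \cdot 6 = \frac{2}{3}$)
$J{\left(Y,T \right)} = \left(T + Y\right) \left(2 T + 2 Y\right)$ ($J{\left(Y,T \right)} = \left(T + Y\right) \left(T + \left(\left(T + Y\right) + Y\right)\right) = \left(T + Y\right) \left(T + \left(T + 2 Y\right)\right) = \left(T + Y\right) \left(2 T + 2 Y\right)$)
$c{\left(A \right)} = \frac{8}{9} + 2 A^{2} + \frac{8 A}{3}$ ($c{\left(A \right)} = 2 \left(\frac{2}{3}\right)^{2} + 2 A^{2} + 4 \cdot \frac{2}{3} A = 2 \cdot \frac{4}{9} + 2 A^{2} + \frac{8 A}{3} = \frac{8}{9} + 2 A^{2} + \frac{8 A}{3}$)
$\frac{c{\left(H{\left(3 \right)} \right)}}{-535} = \frac{\frac{8}{9} + 2 \left(\left(-3\right) 3\right)^{2} + \frac{8 \left(\left(-3\right) 3\right)}{3}}{-535} = \left(\frac{8}{9} + 2 \left(-9\right)^{2} + \frac{8}{3} \left(-9\right)\right) \left(- \frac{1}{535}\right) = \left(\frac{8}{9} + 2 \cdot 81 - 24\right) \left(- \frac{1}{535}\right) = \left(\frac{8}{9} + 162 - 24\right) \left(- \frac{1}{535}\right) = \frac{1250}{9} \left(- \frac{1}{535}\right) = - \frac{250}{963}$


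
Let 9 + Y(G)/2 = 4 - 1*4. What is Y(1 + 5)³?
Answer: -5832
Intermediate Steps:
Y(G) = -18 (Y(G) = -18 + 2*(4 - 1*4) = -18 + 2*(4 - 4) = -18 + 2*0 = -18 + 0 = -18)
Y(1 + 5)³ = (-18)³ = -5832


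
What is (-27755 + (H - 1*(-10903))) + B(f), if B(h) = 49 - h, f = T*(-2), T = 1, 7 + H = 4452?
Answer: -12356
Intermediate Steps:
H = 4445 (H = -7 + 4452 = 4445)
f = -2 (f = 1*(-2) = -2)
(-27755 + (H - 1*(-10903))) + B(f) = (-27755 + (4445 - 1*(-10903))) + (49 - 1*(-2)) = (-27755 + (4445 + 10903)) + (49 + 2) = (-27755 + 15348) + 51 = -12407 + 51 = -12356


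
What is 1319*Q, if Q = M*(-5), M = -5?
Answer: 32975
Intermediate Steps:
Q = 25 (Q = -5*(-5) = 25)
1319*Q = 1319*25 = 32975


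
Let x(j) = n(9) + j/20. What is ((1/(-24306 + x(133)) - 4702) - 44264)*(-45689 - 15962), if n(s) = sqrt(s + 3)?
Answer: 712991002763876842294/236183359369 + 49320800*sqrt(3)/236183359369 ≈ 3.0188e+9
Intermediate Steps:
n(s) = sqrt(3 + s)
x(j) = 2*sqrt(3) + j/20 (x(j) = sqrt(3 + 9) + j/20 = sqrt(12) + j*(1/20) = 2*sqrt(3) + j/20)
((1/(-24306 + x(133)) - 4702) - 44264)*(-45689 - 15962) = ((1/(-24306 + (2*sqrt(3) + (1/20)*133)) - 4702) - 44264)*(-45689 - 15962) = ((1/(-24306 + (2*sqrt(3) + 133/20)) - 4702) - 44264)*(-61651) = ((1/(-24306 + (133/20 + 2*sqrt(3))) - 4702) - 44264)*(-61651) = ((1/(-485987/20 + 2*sqrt(3)) - 4702) - 44264)*(-61651) = ((-4702 + 1/(-485987/20 + 2*sqrt(3))) - 44264)*(-61651) = (-48966 + 1/(-485987/20 + 2*sqrt(3)))*(-61651) = 3018802866 - 61651/(-485987/20 + 2*sqrt(3))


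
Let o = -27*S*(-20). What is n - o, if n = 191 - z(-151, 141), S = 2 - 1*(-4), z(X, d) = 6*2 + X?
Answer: -2910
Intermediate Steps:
z(X, d) = 12 + X
S = 6 (S = 2 + 4 = 6)
n = 330 (n = 191 - (12 - 151) = 191 - 1*(-139) = 191 + 139 = 330)
o = 3240 (o = -27*6*(-20) = -162*(-20) = 3240)
n - o = 330 - 1*3240 = 330 - 3240 = -2910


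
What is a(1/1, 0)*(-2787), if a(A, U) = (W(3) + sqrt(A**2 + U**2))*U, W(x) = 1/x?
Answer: 0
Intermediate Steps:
a(A, U) = U*(1/3 + sqrt(A**2 + U**2)) (a(A, U) = (1/3 + sqrt(A**2 + U**2))*U = U*(1/3 + sqrt(A**2 + U**2)))
a(1/1, 0)*(-2787) = (0*(1/3 + sqrt((1/1)**2 + 0**2)))*(-2787) = (0*(1/3 + sqrt(1**2 + 0)))*(-2787) = (0*(1/3 + sqrt(1 + 0)))*(-2787) = (0*(1/3 + sqrt(1)))*(-2787) = (0*(1/3 + 1))*(-2787) = (0*(4/3))*(-2787) = 0*(-2787) = 0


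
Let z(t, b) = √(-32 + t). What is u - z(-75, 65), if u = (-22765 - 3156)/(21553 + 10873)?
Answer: -25921/32426 - I*√107 ≈ -0.79939 - 10.344*I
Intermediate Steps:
u = -25921/32426 ≈ -0.79939
u - z(-75, 65) = -25921/32426 - √(-32 - 75) = -25921/32426 - √(-107) = -25921/32426 - I*√107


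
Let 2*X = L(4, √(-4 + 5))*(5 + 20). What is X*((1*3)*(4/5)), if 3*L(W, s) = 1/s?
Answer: 10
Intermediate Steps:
L(W, s) = 1/(3*s)
X = 25/6 (X = ((1/(3*(√(-4 + 5))))*(5 + 20))/2 = ((1/(3*(√1)))*25)/2 = (((⅓)/1)*25)/2 = (((⅓)*1)*25)/2 = ((⅓)*25)/2 = (½)*(25/3) = 25/6 ≈ 4.1667)
X*((1*3)*(4/5)) = 25*((1*3)*(4/5))/6 = 25*(3*(4*(⅕)))/6 = 25*(3*(⅘))/6 = (25/6)*(12/5) = 10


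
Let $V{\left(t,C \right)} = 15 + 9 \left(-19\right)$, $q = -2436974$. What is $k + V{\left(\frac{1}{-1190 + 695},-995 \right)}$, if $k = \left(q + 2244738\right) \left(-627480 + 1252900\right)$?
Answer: $-120228239276$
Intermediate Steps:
$V{\left(t,C \right)} = -156$ ($V{\left(t,C \right)} = 15 - 171 = -156$)
$k = -120228239120$ ($k = \left(-2436974 + 2244738\right) \left(-627480 + 1252900\right) = \left(-192236\right) 625420 = -120228239120$)
$k + V{\left(\frac{1}{-1190 + 695},-995 \right)} = -120228239120 - 156 = -120228239276$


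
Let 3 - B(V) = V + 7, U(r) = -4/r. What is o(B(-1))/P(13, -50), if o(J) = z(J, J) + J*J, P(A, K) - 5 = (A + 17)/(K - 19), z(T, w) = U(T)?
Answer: 713/315 ≈ 2.2635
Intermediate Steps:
z(T, w) = -4/T
P(A, K) = 5 + (17 + A)/(-19 + K) (P(A, K) = 5 + (A + 17)/(K - 19) = 5 + (17 + A)/(-19 + K))
B(V) = -4 - V (B(V) = 3 - (V + 7) = 3 - (7 + V) = 3 + (-7 - V) = -4 - V)
o(J) = J² - 4/J (o(J) = -4/J + J*J = -4/J + J² = J² - 4/J)
o(B(-1))/P(13, -50) = ((-4 + (-4 - 1*(-1))³)/(-4 - 1*(-1)))/(((-78 + 13 + 5*(-50))/(-19 - 50))) = ((-4 + (-4 + 1)³)/(-4 + 1))/(((-78 + 13 - 250)/(-69))) = ((-4 + (-3)³)/(-3))/((-1/69*(-315))) = (-(-4 - 27)/3)/(105/23) = -⅓*(-31)*(23/105) = (31/3)*(23/105) = 713/315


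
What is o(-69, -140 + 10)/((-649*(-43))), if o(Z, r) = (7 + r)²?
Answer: 15129/27907 ≈ 0.54212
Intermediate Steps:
o(-69, -140 + 10)/((-649*(-43))) = (7 + (-140 + 10))²/((-649*(-43))) = (7 - 130)²/27907 = (-123)²*(1/27907) = 15129*(1/27907) = 15129/27907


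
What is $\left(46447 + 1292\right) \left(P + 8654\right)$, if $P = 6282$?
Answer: $713029704$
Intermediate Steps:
$\left(46447 + 1292\right) \left(P + 8654\right) = \left(46447 + 1292\right) \left(6282 + 8654\right) = 47739 \cdot 14936 = 713029704$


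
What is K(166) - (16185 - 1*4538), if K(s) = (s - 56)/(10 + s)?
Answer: -93171/8 ≈ -11646.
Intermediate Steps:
K(s) = (-56 + s)/(10 + s)
K(166) - (16185 - 1*4538) = (-56 + 166)/(10 + 166) - (16185 - 1*4538) = 110/176 - (16185 - 4538) = (1/176)*110 - 1*11647 = 5/8 - 11647 = -93171/8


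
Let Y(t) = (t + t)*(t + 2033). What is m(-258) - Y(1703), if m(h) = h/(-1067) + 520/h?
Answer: -1751482092826/137643 ≈ -1.2725e+7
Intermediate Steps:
m(h) = 520/h - h/1067 (m(h) = h*(-1/1067) + 520/h = -h/1067 + 520/h = 520/h - h/1067)
Y(t) = 2*t*(2033 + t) (Y(t) = (2*t)*(2033 + t) = 2*t*(2033 + t))
m(-258) - Y(1703) = (520/(-258) - 1/1067*(-258)) - 2*1703*(2033 + 1703) = (520*(-1/258) + 258/1067) - 2*1703*3736 = (-260/129 + 258/1067) - 1*12724816 = -244138/137643 - 12724816 = -1751482092826/137643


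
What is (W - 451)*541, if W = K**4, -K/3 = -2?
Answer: 457145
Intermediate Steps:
K = 6 (K = -3*(-2) = 6)
W = 1296 (W = 6**4 = 1296)
(W - 451)*541 = (1296 - 451)*541 = 845*541 = 457145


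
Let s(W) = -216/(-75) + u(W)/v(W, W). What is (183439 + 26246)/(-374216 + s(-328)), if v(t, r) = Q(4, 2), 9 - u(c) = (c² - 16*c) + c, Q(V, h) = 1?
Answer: -1747375/4055901 ≈ -0.43082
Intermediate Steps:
u(c) = 9 - c² + 15*c (u(c) = 9 - ((c² - 16*c) + c) = 9 - (c² - 15*c) = 9 + (-c² + 15*c) = 9 - c² + 15*c)
v(t, r) = 1
s(W) = 297/25 - W² + 15*W (s(W) = -216/(-75) + (9 - W² + 15*W)/1 = -216*(-1/75) + (9 - W² + 15*W)*1 = 72/25 + (9 - W² + 15*W) = 297/25 - W² + 15*W)
(183439 + 26246)/(-374216 + s(-328)) = (183439 + 26246)/(-374216 + (297/25 - 1*(-328)² + 15*(-328))) = 209685/(-374216 + (297/25 - 1*107584 - 4920)) = 209685/(-374216 + (297/25 - 107584 - 4920)) = 209685/(-374216 - 2812303/25) = 209685/(-12167703/25) = 209685*(-25/12167703) = -1747375/4055901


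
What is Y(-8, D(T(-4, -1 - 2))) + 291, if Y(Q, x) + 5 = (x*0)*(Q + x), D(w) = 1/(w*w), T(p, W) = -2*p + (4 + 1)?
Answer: 286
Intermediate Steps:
T(p, W) = 5 - 2*p (T(p, W) = -2*p + 5 = 5 - 2*p)
D(w) = w⁻²
Y(Q, x) = -5 (Y(Q, x) = -5 + (x*0)*(Q + x) = -5 + 0*(Q + x) = -5 + 0 = -5)
Y(-8, D(T(-4, -1 - 2))) + 291 = -5 + 291 = 286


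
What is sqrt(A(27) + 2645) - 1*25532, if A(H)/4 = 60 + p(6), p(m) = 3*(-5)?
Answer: -25532 + 5*sqrt(113) ≈ -25479.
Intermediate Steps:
p(m) = -15
A(H) = 180 (A(H) = 4*(60 - 15) = 4*45 = 180)
sqrt(A(27) + 2645) - 1*25532 = sqrt(180 + 2645) - 1*25532 = sqrt(2825) - 25532 = 5*sqrt(113) - 25532 = -25532 + 5*sqrt(113)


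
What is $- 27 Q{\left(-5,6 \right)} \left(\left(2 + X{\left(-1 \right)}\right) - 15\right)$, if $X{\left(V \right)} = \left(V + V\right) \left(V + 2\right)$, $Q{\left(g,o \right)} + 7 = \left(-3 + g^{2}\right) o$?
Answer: $50625$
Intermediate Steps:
$Q{\left(g,o \right)} = -7 + o \left(-3 + g^{2}\right)$ ($Q{\left(g,o \right)} = -7 + \left(-3 + g^{2}\right) o = -7 + o \left(-3 + g^{2}\right)$)
$X{\left(V \right)} = 2 V \left(2 + V\right)$
$- 27 Q{\left(-5,6 \right)} \left(\left(2 + X{\left(-1 \right)}\right) - 15\right) = - 27 \left(-7 - 18 + 6 \left(-5\right)^{2}\right) \left(\left(2 + 2 \left(-1\right) \left(2 - 1\right)\right) - 15\right) = - 27 \left(-7 - 18 + 6 \cdot 25\right) \left(\left(2 + 2 \left(-1\right) 1\right) - 15\right) = - 27 \left(-7 - 18 + 150\right) \left(\left(2 - 2\right) - 15\right) = \left(-27\right) 125 \left(0 - 15\right) = \left(-3375\right) \left(-15\right) = 50625$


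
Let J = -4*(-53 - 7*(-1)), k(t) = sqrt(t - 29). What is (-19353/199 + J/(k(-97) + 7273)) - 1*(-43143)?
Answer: 64731216327184/1503776335 - 552*I*sqrt(14)/52896655 ≈ 43046.0 - 3.9046e-5*I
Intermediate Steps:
k(t) = sqrt(-29 + t)
J = 184 (J = -4*(-53 + 7) = -4*(-46) = 184)
(-19353/199 + J/(k(-97) + 7273)) - 1*(-43143) = (-19353/199 + 184/(sqrt(-29 - 97) + 7273)) - 1*(-43143) = (-19353*1/199 + 184/(sqrt(-126) + 7273)) + 43143 = (-19353/199 + 184/(3*I*sqrt(14) + 7273)) + 43143 = (-19353/199 + 184/(7273 + 3*I*sqrt(14))) + 43143 = 8566104/199 + 184/(7273 + 3*I*sqrt(14))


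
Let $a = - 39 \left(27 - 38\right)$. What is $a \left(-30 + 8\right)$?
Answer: $-9438$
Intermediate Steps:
$a = 429$ ($a = \left(-39\right) \left(-11\right) = 429$)
$a \left(-30 + 8\right) = 429 \left(-30 + 8\right) = 429 \left(-22\right) = -9438$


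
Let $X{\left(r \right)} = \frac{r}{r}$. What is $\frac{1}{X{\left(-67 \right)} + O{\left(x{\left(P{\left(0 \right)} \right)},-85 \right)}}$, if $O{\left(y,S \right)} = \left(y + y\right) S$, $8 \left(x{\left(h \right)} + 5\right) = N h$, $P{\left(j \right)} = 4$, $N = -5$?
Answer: $\frac{1}{1276} \approx 0.0007837$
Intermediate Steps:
$x{\left(h \right)} = -5 - \frac{5 h}{8}$ ($x{\left(h \right)} = -5 + \frac{\left(-5\right) h}{8} = -5 - \frac{5 h}{8}$)
$O{\left(y,S \right)} = 2 S y$ ($O{\left(y,S \right)} = 2 y S = 2 S y$)
$X{\left(r \right)} = 1$
$\frac{1}{X{\left(-67 \right)} + O{\left(x{\left(P{\left(0 \right)} \right)},-85 \right)}} = \frac{1}{1 + 2 \left(-85\right) \left(-5 - \frac{5}{2}\right)} = \frac{1}{1 + 2 \left(-85\right) \left(- \frac{15}{2}\right)} = \frac{1}{1 + 1275} = \frac{1}{1276}$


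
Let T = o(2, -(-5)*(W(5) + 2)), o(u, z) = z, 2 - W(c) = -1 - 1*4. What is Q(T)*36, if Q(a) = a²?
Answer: 72900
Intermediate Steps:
W(c) = 7 (W(c) = 2 - (-1 - 1*4) = 2 - (-1 - 4) = 2 - 1*(-5) = 2 + 5 = 7)
T = 45 (T = -(-5)*(7 + 2) = -(-5)*9 = -1*(-45) = 45)
Q(T)*36 = 45²*36 = 2025*36 = 72900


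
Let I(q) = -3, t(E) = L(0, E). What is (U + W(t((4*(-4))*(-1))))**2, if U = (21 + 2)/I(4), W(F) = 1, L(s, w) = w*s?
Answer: 400/9 ≈ 44.444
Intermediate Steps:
L(s, w) = s*w
t(E) = 0 (t(E) = 0*E = 0)
U = -23/3 (U = (21 + 2)/(-3) = 23*(-1/3) = -23/3 ≈ -7.6667)
(U + W(t((4*(-4))*(-1))))**2 = (-23/3 + 1)**2 = (-20/3)**2 = 400/9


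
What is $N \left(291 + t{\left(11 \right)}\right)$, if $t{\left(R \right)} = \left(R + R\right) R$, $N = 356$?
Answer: $189748$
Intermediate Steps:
$t{\left(R \right)} = 2 R^{2}$ ($t{\left(R \right)} = 2 R R = 2 R^{2}$)
$N \left(291 + t{\left(11 \right)}\right) = 356 \left(291 + 2 \cdot 11^{2}\right) = 356 \left(291 + 2 \cdot 121\right) = 356 \left(291 + 242\right) = 356 \cdot 533 = 189748$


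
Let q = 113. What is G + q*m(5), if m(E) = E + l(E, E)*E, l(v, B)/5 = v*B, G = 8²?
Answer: 71254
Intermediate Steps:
G = 64
l(v, B) = 5*B*v (l(v, B) = 5*(v*B) = 5*(B*v) = 5*B*v)
m(E) = E + 5*E³ (m(E) = E + (5*E*E)*E = E + (5*E²)*E = E + 5*E³)
G + q*m(5) = 64 + 113*(5 + 5*5³) = 64 + 113*(5 + 5*125) = 64 + 113*(5 + 625) = 64 + 113*630 = 64 + 71190 = 71254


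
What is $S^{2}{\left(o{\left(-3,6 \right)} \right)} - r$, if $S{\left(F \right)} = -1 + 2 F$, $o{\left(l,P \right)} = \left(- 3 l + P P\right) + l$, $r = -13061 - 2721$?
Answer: $22671$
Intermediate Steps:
$r = -15782$
$o{\left(l,P \right)} = P^{2} - 2 l$ ($o{\left(l,P \right)} = \left(- 3 l + P^{2}\right) + l = \left(P^{2} - 3 l\right) + l = P^{2} - 2 l$)
$S^{2}{\left(o{\left(-3,6 \right)} \right)} - r = \left(-1 + 2 \left(6^{2} - -6\right)\right)^{2} - -15782 = \left(-1 + 2 \left(36 + 6\right)\right)^{2} + 15782 = \left(-1 + 2 \cdot 42\right)^{2} + 15782 = \left(-1 + 84\right)^{2} + 15782 = 83^{2} + 15782 = 6889 + 15782 = 22671$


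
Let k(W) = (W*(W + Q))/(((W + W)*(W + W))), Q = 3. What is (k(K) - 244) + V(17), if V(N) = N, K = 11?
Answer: -4987/22 ≈ -226.68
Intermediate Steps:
k(W) = (3 + W)/(4*W) (k(W) = (W*(W + 3))/(((W + W)*(W + W))) = (W*(3 + W))/(((2*W)*(2*W))) = (W*(3 + W))/((4*W²)) = (W*(3 + W))*(1/(4*W²)) = (3 + W)/(4*W))
(k(K) - 244) + V(17) = ((¼)*(3 + 11)/11 - 244) + 17 = ((¼)*(1/11)*14 - 244) + 17 = (7/22 - 244) + 17 = -5361/22 + 17 = -4987/22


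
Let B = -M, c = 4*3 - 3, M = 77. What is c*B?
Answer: -693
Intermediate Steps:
c = 9 (c = 12 - 3 = 9)
B = -77 (B = -1*77 = -77)
c*B = 9*(-77) = -693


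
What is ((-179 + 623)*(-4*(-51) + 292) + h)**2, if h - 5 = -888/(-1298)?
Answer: 20428717621774225/421201 ≈ 4.8501e+10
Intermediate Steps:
h = 3689/649 (h = 5 - 888/(-1298) = 5 - 888*(-1/1298) = 5 + 444/649 = 3689/649 ≈ 5.6841)
((-179 + 623)*(-4*(-51) + 292) + h)**2 = ((-179 + 623)*(-4*(-51) + 292) + 3689/649)**2 = (444*(204 + 292) + 3689/649)**2 = (444*496 + 3689/649)**2 = (220224 + 3689/649)**2 = (142929065/649)**2 = 20428717621774225/421201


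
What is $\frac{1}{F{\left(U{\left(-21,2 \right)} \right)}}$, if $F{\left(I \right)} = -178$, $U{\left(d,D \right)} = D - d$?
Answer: $- \frac{1}{178} \approx -0.005618$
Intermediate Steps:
$\frac{1}{F{\left(U{\left(-21,2 \right)} \right)}} = \frac{1}{-178} = - \frac{1}{178}$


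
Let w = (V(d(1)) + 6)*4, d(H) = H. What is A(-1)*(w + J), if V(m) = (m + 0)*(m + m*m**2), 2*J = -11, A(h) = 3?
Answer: 159/2 ≈ 79.500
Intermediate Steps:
J = -11/2 (J = (1/2)*(-11) = -11/2 ≈ -5.5000)
V(m) = m*(m + m**3)
w = 32 (w = ((1**2 + 1**4) + 6)*4 = ((1 + 1) + 6)*4 = (2 + 6)*4 = 8*4 = 32)
A(-1)*(w + J) = 3*(32 - 11/2) = 3*(53/2) = 159/2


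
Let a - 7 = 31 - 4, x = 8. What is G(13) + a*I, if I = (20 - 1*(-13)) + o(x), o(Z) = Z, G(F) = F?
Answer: 1407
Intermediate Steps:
a = 34 (a = 7 + (31 - 4) = 7 + 27 = 34)
I = 41 (I = (20 - 1*(-13)) + 8 = (20 + 13) + 8 = 33 + 8 = 41)
G(13) + a*I = 13 + 34*41 = 13 + 1394 = 1407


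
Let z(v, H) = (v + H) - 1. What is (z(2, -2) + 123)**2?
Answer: 14884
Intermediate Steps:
z(v, H) = -1 + H + v (z(v, H) = (H + v) - 1 = -1 + H + v)
(z(2, -2) + 123)**2 = ((-1 - 2 + 2) + 123)**2 = (-1 + 123)**2 = 122**2 = 14884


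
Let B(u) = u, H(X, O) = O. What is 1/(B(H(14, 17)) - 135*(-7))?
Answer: 1/962 ≈ 0.0010395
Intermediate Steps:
1/(B(H(14, 17)) - 135*(-7)) = 1/(17 - 135*(-7)) = 1/(17 + 945) = 1/962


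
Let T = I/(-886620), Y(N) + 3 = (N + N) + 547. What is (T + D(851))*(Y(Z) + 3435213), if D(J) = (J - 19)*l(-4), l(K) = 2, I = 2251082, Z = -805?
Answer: 2529394526483953/443310 ≈ 5.7057e+9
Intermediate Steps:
D(J) = -38 + 2*J (D(J) = (J - 19)*2 = (-19 + J)*2 = -38 + 2*J)
Y(N) = 544 + 2*N (Y(N) = -3 + ((N + N) + 547) = -3 + (2*N + 547) = -3 + (547 + 2*N) = 544 + 2*N)
T = -1125541/443310 (T = 2251082/(-886620) = 2251082*(-1/886620) = -1125541/443310 ≈ -2.5389)
(T + D(851))*(Y(Z) + 3435213) = (-1125541/443310 + (-38 + 2*851))*((544 + 2*(-805)) + 3435213) = (-1125541/443310 + (-38 + 1702))*((544 - 1610) + 3435213) = (-1125541/443310 + 1664)*(-1066 + 3435213) = (736542299/443310)*3434147 = 2529394526483953/443310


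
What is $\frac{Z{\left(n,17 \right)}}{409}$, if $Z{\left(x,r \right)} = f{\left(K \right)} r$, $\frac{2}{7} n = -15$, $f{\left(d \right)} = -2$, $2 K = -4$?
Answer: $- \frac{34}{409} \approx -0.08313$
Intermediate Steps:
$K = -2$ ($K = \frac{1}{2} \left(-4\right) = -2$)
$n = - \frac{105}{2}$ ($n = \frac{7}{2} \left(-15\right) = - \frac{105}{2} \approx -52.5$)
$Z{\left(x,r \right)} = - 2 r$
$\frac{Z{\left(n,17 \right)}}{409} = \frac{\left(-2\right) 17}{409} = \left(-34\right) \frac{1}{409} = - \frac{34}{409}$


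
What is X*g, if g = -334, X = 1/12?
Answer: -167/6 ≈ -27.833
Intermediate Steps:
X = 1/12 ≈ 0.083333
X*g = (1/12)*(-334) = -167/6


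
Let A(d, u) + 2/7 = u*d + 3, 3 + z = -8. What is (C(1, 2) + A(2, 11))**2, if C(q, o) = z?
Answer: 9216/49 ≈ 188.08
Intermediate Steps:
z = -11 (z = -3 - 8 = -11)
C(q, o) = -11
A(d, u) = 19/7 + d*u (A(d, u) = -2/7 + (u*d + 3) = -2/7 + (d*u + 3) = -2/7 + (3 + d*u) = 19/7 + d*u)
(C(1, 2) + A(2, 11))**2 = (-11 + (19/7 + 2*11))**2 = (-11 + (19/7 + 22))**2 = (-11 + 173/7)**2 = (96/7)**2 = 9216/49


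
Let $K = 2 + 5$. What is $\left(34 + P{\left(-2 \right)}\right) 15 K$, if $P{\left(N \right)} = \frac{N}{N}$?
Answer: $3675$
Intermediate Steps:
$P{\left(N \right)} = 1$
$K = 7$
$\left(34 + P{\left(-2 \right)}\right) 15 K = \left(34 + 1\right) 15 \cdot 7 = 35 \cdot 15 \cdot 7 = 525 \cdot 7 = 3675$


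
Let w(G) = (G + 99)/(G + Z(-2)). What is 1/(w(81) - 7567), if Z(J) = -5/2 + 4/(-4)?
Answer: -31/234505 ≈ -0.00013219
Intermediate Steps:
Z(J) = -7/2 (Z(J) = -5*½ + 4*(-¼) = -5/2 - 1 = -7/2)
w(G) = (99 + G)/(-7/2 + G) (w(G) = (G + 99)/(G - 7/2) = (99 + G)/(-7/2 + G))
1/(w(81) - 7567) = 1/(2*(99 + 81)/(-7 + 2*81) - 7567) = 1/(2*180/(-7 + 162) - 7567) = 1/(2*180/155 - 7567) = 1/(2*(1/155)*180 - 7567) = 1/(72/31 - 7567) = 1/(-234505/31) = -31/234505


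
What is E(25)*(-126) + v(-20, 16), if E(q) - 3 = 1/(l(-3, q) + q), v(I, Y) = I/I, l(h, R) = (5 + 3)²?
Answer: -33679/89 ≈ -378.42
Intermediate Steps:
l(h, R) = 64 (l(h, R) = 8² = 64)
v(I, Y) = 1
E(q) = 3 + 1/(64 + q)
E(25)*(-126) + v(-20, 16) = ((193 + 3*25)/(64 + 25))*(-126) + 1 = ((193 + 75)/89)*(-126) + 1 = ((1/89)*268)*(-126) + 1 = (268/89)*(-126) + 1 = -33768/89 + 1 = -33679/89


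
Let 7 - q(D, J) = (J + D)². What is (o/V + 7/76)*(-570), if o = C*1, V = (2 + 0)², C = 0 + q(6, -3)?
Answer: 465/2 ≈ 232.50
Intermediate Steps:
q(D, J) = 7 - (D + J)² (q(D, J) = 7 - (J + D)² = 7 - (D + J)²)
C = -2 (C = 0 + (7 - (6 - 3)²) = 0 + (7 - 1*3²) = 0 + (7 - 1*9) = 0 + (7 - 9) = 0 - 2 = -2)
V = 4 (V = 2² = 4)
o = -2 (o = -2*1 = -2)
(o/V + 7/76)*(-570) = (-2/4 + 7/76)*(-570) = (-2*¼ + 7*(1/76))*(-570) = (-½ + 7/76)*(-570) = -31/76*(-570) = 465/2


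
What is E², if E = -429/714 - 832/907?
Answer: 107398432089/46598129956 ≈ 2.3048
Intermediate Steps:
E = -327717/215866 (E = -429*1/714 - 832*1/907 = -143/238 - 832/907 = -327717/215866 ≈ -1.5182)
E² = (-327717/215866)² = 107398432089/46598129956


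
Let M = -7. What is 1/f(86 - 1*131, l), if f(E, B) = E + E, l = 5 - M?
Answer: -1/90 ≈ -0.011111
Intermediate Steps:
l = 12 (l = 5 - 1*(-7) = 5 + 7 = 12)
f(E, B) = 2*E
1/f(86 - 1*131, l) = 1/(2*(86 - 1*131)) = 1/(2*(86 - 131)) = 1/(2*(-45)) = 1/(-90) = -1/90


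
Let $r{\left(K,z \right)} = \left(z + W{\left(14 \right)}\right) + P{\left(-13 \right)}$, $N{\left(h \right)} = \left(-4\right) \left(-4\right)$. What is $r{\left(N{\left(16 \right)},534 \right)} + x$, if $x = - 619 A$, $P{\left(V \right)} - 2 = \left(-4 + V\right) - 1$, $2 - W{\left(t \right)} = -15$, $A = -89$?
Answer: $55626$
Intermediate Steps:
$W{\left(t \right)} = 17$ ($W{\left(t \right)} = 2 - -15 = 2 + 15 = 17$)
$N{\left(h \right)} = 16$
$P{\left(V \right)} = -3 + V$ ($P{\left(V \right)} = 2 + \left(\left(-4 + V\right) - 1\right) = 2 + \left(-5 + V\right) = -3 + V$)
$x = 55091$ ($x = \left(-619\right) \left(-89\right) = 55091$)
$r{\left(K,z \right)} = 1 + z$ ($r{\left(K,z \right)} = \left(z + 17\right) - 16 = \left(17 + z\right) - 16 = 1 + z$)
$r{\left(N{\left(16 \right)},534 \right)} + x = \left(1 + 534\right) + 55091 = 535 + 55091 = 55626$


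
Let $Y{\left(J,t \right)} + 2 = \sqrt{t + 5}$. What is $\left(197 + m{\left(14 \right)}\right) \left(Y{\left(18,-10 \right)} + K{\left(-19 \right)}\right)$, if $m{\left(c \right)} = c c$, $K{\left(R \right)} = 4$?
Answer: $786 + 393 i \sqrt{5} \approx 786.0 + 878.77 i$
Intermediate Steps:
$Y{\left(J,t \right)} = -2 + \sqrt{5 + t}$ ($Y{\left(J,t \right)} = -2 + \sqrt{t + 5} = -2 + \sqrt{5 + t}$)
$m{\left(c \right)} = c^{2}$
$\left(197 + m{\left(14 \right)}\right) \left(Y{\left(18,-10 \right)} + K{\left(-19 \right)}\right) = \left(197 + 14^{2}\right) \left(\left(-2 + \sqrt{5 - 10}\right) + 4\right) = \left(197 + 196\right) \left(\left(-2 + \sqrt{-5}\right) + 4\right) = 393 \left(\left(-2 + i \sqrt{5}\right) + 4\right) = 393 \left(2 + i \sqrt{5}\right) = 786 + 393 i \sqrt{5}$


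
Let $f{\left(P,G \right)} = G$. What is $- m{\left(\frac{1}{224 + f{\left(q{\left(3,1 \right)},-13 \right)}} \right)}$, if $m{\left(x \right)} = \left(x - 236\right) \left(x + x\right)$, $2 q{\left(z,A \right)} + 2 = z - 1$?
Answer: $\frac{99590}{44521} \approx 2.2369$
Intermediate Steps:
$q{\left(z,A \right)} = - \frac{3}{2} + \frac{z}{2}$ ($q{\left(z,A \right)} = -1 + \frac{z - 1}{2} = -1 + \frac{-1 + z}{2} = -1 + \left(- \frac{1}{2} + \frac{z}{2}\right) = - \frac{3}{2} + \frac{z}{2}$)
$m{\left(x \right)} = 2 x \left(-236 + x\right)$ ($m{\left(x \right)} = \left(-236 + x\right) 2 x = 2 x \left(-236 + x\right)$)
$- m{\left(\frac{1}{224 + f{\left(q{\left(3,1 \right)},-13 \right)}} \right)} = - \frac{2 \left(-236 + \frac{1}{224 - 13}\right)}{224 - 13} = - \frac{2 \left(-236 + \frac{1}{211}\right)}{211} = - \frac{2 \left(-49795\right)}{211 \cdot 211} = \left(-1\right) \left(- \frac{99590}{44521}\right) = \frac{99590}{44521}$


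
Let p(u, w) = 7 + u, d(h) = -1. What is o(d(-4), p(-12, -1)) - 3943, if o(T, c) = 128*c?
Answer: -4583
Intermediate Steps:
o(d(-4), p(-12, -1)) - 3943 = 128*(7 - 12) - 3943 = 128*(-5) - 3943 = -640 - 3943 = -4583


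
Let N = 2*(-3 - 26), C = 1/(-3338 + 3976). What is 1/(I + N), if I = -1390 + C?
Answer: -638/923823 ≈ -0.00069061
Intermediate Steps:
C = 1/638 ≈ 0.0015674
N = -58 (N = 2*(-29) = -58)
I = -886819/638 (I = -1390 + 1/638 = -886819/638 ≈ -1390.0)
1/(I + N) = 1/(-886819/638 - 58) = 1/(-923823/638) = -638/923823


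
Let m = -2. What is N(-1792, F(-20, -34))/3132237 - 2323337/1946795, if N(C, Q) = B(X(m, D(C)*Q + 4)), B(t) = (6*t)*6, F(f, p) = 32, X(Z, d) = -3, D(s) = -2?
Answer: -2425817456243/2032607776805 ≈ -1.1935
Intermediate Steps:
B(t) = 36*t
N(C, Q) = -108 (N(C, Q) = 36*(-3) = -108)
N(-1792, F(-20, -34))/3132237 - 2323337/1946795 = -108/3132237 - 2323337/1946795 = -108*1/3132237 - 2323337*1/1946795 = -36/1044079 - 2323337/1946795 = -2425817456243/2032607776805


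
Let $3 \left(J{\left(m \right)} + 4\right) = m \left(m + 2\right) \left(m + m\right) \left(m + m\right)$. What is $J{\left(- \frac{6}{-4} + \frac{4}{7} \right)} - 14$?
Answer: $\frac{290519}{9604} \approx 30.25$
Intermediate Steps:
$J{\left(m \right)} = -4 + \frac{4 m^{3} \left(2 + m\right)}{3}$ ($J{\left(m \right)} = -4 + \frac{m \left(m + 2\right) \left(m + m\right) \left(m + m\right)}{3} = -4 + \frac{m \left(2 + m\right) 2 m 2 m}{3} = -4 + \frac{m 2 m \left(2 + m\right) 2 m}{3} = -4 + \frac{m 4 m^{2} \left(2 + m\right)}{3} = -4 + \frac{4 m^{3} \left(2 + m\right)}{3}$)
$J{\left(- \frac{6}{-4} + \frac{4}{7} \right)} - 14 = \left(-4 + \frac{4 \left(- \frac{6}{-4} + \frac{4}{7}\right)^{4}}{3} + \frac{8 \left(- \frac{6}{-4} + \frac{4}{7}\right)^{3}}{3}\right) - 14 = \left(-4 + \frac{4 \left(\left(-6\right) \left(- \frac{1}{4}\right) + 4 \cdot \frac{1}{7}\right)^{4}}{3} + \frac{8 \left(\left(-6\right) \left(- \frac{1}{4}\right) + 4 \cdot \frac{1}{7}\right)^{3}}{3}\right) - 14 = \left(-4 + \frac{4 \left(\frac{3}{2} + \frac{4}{7}\right)^{4}}{3} + \frac{8 \left(\frac{3}{2} + \frac{4}{7}\right)^{3}}{3}\right) - 14 = \left(-4 + \frac{4 \left(\frac{29}{14}\right)^{4}}{3} + \frac{8 \left(\frac{29}{14}\right)^{3}}{3}\right) - 14 = \left(-4 + \frac{4}{3} \cdot \frac{707281}{38416} + \frac{8}{3} \cdot \frac{24389}{2744}\right) - 14 = \left(-4 + \frac{707281}{28812} + \frac{24389}{1029}\right) - 14 = \frac{424975}{9604} - 14 = \frac{290519}{9604}$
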